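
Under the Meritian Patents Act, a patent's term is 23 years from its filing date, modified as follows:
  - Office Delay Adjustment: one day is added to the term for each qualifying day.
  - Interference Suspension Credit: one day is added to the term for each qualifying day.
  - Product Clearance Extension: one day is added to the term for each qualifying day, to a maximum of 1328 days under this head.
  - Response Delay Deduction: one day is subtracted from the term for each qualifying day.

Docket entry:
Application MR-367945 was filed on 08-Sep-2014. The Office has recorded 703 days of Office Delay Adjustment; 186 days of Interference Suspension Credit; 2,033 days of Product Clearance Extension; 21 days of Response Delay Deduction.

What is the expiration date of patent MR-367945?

Base term: filing date + 23 years → 8 September 2037.
Office Delay Adjustment: +703 days → 12 August 2039.
Interference Suspension Credit: +186 days → 14 February 2040.
Product Clearance Extension: 2033 days claimed exceeds the 1328-day cap, so +1328 days → 4 October 2043.
Response Delay Deduction: −21 days → 13 September 2043.

September 13, 2043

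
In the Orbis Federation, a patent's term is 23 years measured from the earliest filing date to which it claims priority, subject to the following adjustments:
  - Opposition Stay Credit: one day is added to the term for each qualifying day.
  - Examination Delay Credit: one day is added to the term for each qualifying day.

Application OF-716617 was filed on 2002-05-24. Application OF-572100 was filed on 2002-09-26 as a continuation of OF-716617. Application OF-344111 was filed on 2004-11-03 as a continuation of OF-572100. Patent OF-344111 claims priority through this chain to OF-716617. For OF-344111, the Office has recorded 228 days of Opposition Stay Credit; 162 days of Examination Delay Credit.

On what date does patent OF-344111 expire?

June 18, 2026

Earliest priority filing: 24 May 2002.
Base term: 24 May 2002 + 23 years → 24 May 2025.
Opposition Stay Credit: +228 days → 7 January 2026.
Examination Delay Credit: +162 days → 18 June 2026.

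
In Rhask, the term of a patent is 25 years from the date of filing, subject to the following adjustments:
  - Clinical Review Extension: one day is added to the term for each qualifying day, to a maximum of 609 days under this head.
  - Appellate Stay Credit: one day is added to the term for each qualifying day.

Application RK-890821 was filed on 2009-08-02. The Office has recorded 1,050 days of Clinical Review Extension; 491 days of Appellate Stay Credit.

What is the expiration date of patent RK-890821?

Base term: filing date + 25 years → 2 August 2034.
Clinical Review Extension: 1050 days claimed exceeds the 609-day cap, so +609 days → 2 April 2036.
Appellate Stay Credit: +491 days → 6 August 2037.

August 6, 2037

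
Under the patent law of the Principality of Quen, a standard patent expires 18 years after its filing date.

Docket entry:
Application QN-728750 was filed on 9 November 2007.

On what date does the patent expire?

Filing date + 18 years → 9 November 2025.

2025-11-09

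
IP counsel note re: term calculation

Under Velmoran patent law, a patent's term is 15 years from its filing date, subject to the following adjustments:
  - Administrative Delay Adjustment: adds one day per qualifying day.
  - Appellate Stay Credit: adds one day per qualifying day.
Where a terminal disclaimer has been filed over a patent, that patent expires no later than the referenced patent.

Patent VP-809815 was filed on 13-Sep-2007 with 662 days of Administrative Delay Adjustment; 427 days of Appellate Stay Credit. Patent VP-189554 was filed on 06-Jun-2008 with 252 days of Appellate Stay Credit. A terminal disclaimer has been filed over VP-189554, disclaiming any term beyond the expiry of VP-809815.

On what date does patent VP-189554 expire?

Natural term of VP-189554:
  Base: filing + 15 years → 6 June 2023.
  Appellate Stay Credit: +252 days → 13 February 2024.
Expiry of referenced patent VP-809815:
  Base: filing + 15 years → 13 September 2022.
  Administrative Delay Adjustment: +662 days → 6 July 2024.
  Appellate Stay Credit: +427 days → 6 September 2025.
Terminal disclaimer: VP-189554 expires on the earlier of 13 February 2024 and 6 September 2025.

2024-02-13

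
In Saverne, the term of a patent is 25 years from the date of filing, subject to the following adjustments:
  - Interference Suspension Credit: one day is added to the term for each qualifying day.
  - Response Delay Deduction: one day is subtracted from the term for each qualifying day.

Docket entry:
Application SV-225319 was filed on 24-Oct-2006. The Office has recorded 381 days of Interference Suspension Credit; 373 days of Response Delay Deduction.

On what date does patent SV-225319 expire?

2031-11-01

Base term: filing date + 25 years → 24 October 2031.
Interference Suspension Credit: +381 days → 8 November 2032.
Response Delay Deduction: −373 days → 1 November 2031.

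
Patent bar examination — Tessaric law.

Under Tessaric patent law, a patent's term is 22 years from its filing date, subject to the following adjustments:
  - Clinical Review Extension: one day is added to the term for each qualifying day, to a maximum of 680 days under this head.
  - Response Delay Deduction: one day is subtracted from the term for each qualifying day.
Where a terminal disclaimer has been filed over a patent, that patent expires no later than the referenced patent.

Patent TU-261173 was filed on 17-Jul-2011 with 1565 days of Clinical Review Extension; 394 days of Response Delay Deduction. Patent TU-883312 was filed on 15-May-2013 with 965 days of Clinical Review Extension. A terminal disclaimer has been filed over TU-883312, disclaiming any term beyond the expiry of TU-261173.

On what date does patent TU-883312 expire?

April 29, 2034

Natural term of TU-883312:
  Base: filing + 22 years → 15 May 2035.
  Clinical Review Extension: 965 days claimed exceeds the 680-day cap, so +680 days → 25 March 2037.
Expiry of referenced patent TU-261173:
  Base: filing + 22 years → 17 July 2033.
  Clinical Review Extension: 1565 days claimed exceeds the 680-day cap, so +680 days → 28 May 2035.
  Response Delay Deduction: −394 days → 29 April 2034.
Terminal disclaimer: TU-883312 expires on the earlier of 25 March 2037 and 29 April 2034.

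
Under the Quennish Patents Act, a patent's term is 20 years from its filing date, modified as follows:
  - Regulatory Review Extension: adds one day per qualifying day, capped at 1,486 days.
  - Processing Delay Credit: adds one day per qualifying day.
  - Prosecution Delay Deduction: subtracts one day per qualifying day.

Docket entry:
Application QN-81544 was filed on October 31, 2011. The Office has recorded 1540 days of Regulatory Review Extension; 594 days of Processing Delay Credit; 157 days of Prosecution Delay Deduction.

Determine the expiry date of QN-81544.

2037-02-04

Base term: filing date + 20 years → 31 October 2031.
Regulatory Review Extension: 1540 days claimed exceeds the 1486-day cap, so +1486 days → 25 November 2035.
Processing Delay Credit: +594 days → 11 July 2037.
Prosecution Delay Deduction: −157 days → 4 February 2037.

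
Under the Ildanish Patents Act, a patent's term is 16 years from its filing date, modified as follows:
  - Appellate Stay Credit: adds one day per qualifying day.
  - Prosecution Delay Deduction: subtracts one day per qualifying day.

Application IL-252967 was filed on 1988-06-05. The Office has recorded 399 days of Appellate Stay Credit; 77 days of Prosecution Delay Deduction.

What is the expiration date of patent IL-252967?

Base term: filing date + 16 years → 5 June 2004.
Appellate Stay Credit: +399 days → 9 July 2005.
Prosecution Delay Deduction: −77 days → 23 April 2005.

2005-04-23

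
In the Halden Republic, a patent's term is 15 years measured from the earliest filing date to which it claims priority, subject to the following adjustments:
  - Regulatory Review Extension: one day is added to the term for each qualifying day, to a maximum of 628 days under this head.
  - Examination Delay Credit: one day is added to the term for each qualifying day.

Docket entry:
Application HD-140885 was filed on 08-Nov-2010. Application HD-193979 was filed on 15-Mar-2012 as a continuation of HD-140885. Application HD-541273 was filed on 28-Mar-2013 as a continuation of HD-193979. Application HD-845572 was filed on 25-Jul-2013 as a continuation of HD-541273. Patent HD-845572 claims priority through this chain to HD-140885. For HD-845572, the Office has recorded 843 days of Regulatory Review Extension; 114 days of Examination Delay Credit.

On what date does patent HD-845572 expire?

Earliest priority filing: 8 November 2010.
Base term: 8 November 2010 + 15 years → 8 November 2025.
Regulatory Review Extension: 843 days claimed exceeds the 628-day cap, so +628 days → 29 July 2027.
Examination Delay Credit: +114 days → 20 November 2027.

November 20, 2027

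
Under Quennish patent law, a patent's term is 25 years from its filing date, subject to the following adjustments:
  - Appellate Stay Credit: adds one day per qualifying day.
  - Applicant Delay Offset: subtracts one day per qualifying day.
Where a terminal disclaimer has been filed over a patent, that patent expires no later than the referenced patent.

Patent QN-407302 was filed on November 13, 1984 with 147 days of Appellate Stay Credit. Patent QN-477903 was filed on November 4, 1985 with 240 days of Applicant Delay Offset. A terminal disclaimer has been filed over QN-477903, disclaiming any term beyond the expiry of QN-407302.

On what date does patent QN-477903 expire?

Natural term of QN-477903:
  Base: filing + 25 years → 4 November 2010.
  Applicant Delay Offset: −240 days → 9 March 2010.
Expiry of referenced patent QN-407302:
  Base: filing + 25 years → 13 November 2009.
  Appellate Stay Credit: +147 days → 9 April 2010.
Terminal disclaimer: QN-477903 expires on the earlier of 9 March 2010 and 9 April 2010.

2010-03-09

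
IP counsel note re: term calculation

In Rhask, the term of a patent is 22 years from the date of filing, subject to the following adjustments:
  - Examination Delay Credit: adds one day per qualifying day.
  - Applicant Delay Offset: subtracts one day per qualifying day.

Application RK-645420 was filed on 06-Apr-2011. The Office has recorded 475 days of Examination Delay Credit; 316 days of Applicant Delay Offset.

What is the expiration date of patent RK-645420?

2033-09-12

Base term: filing date + 22 years → 6 April 2033.
Examination Delay Credit: +475 days → 25 July 2034.
Applicant Delay Offset: −316 days → 12 September 2033.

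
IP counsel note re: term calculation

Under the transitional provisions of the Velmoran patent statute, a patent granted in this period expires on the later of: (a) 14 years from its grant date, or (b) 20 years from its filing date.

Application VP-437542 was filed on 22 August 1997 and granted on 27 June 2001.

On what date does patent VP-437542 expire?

2017-08-22

(a) grant + 14 years → 27 June 2015.
(b) filing + 20 years → 22 August 2017.
Later of the two: 22 August 2017.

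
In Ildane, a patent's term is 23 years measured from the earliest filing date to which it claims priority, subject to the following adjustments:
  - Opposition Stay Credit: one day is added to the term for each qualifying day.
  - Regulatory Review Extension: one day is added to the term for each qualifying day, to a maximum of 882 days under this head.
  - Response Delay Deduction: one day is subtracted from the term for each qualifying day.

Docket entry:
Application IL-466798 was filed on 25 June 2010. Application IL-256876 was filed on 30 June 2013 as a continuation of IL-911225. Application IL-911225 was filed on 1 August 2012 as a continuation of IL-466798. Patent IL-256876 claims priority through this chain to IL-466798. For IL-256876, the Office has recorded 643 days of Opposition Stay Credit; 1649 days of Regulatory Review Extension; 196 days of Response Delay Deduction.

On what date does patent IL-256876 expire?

2037-02-13

Earliest priority filing: 25 June 2010.
Base term: 25 June 2010 + 23 years → 25 June 2033.
Opposition Stay Credit: +643 days → 30 March 2035.
Regulatory Review Extension: 1649 days claimed exceeds the 882-day cap, so +882 days → 28 August 2037.
Response Delay Deduction: −196 days → 13 February 2037.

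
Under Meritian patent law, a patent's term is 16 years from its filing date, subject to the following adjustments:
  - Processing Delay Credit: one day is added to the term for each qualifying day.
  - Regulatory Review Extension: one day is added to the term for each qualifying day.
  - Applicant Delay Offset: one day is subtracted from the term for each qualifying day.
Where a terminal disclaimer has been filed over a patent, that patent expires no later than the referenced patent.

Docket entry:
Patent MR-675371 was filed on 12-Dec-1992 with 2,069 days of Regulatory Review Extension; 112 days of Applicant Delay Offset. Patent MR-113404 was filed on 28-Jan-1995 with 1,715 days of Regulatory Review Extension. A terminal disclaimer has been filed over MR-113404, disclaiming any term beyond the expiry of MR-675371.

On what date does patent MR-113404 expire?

Natural term of MR-113404:
  Base: filing + 16 years → 28 January 2011.
  Regulatory Review Extension: +1715 days → 9 October 2015.
Expiry of referenced patent MR-675371:
  Base: filing + 16 years → 12 December 2008.
  Regulatory Review Extension: +2069 days → 12 August 2014.
  Applicant Delay Offset: −112 days → 22 April 2014.
Terminal disclaimer: MR-113404 expires on the earlier of 9 October 2015 and 22 April 2014.

2014-04-22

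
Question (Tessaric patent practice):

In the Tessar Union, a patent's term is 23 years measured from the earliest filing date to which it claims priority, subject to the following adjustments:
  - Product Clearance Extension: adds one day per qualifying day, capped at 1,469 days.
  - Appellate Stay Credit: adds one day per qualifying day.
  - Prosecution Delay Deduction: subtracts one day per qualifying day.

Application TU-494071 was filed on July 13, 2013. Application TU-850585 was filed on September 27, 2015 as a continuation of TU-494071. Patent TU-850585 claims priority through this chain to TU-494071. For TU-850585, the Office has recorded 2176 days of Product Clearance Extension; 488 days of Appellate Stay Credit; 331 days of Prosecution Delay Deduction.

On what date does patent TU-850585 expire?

2040-12-25

Earliest priority filing: 13 July 2013.
Base term: 13 July 2013 + 23 years → 13 July 2036.
Product Clearance Extension: 2176 days claimed exceeds the 1469-day cap, so +1469 days → 21 July 2040.
Appellate Stay Credit: +488 days → 21 November 2041.
Prosecution Delay Deduction: −331 days → 25 December 2040.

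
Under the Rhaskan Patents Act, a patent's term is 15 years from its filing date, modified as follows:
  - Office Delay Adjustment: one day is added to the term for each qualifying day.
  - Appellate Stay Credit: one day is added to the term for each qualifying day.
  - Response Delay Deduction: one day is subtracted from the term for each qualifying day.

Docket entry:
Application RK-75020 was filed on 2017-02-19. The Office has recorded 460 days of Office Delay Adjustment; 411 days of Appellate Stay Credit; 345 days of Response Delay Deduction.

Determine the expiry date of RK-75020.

July 29, 2033

Base term: filing date + 15 years → 19 February 2032.
Office Delay Adjustment: +460 days → 24 May 2033.
Appellate Stay Credit: +411 days → 9 July 2034.
Response Delay Deduction: −345 days → 29 July 2033.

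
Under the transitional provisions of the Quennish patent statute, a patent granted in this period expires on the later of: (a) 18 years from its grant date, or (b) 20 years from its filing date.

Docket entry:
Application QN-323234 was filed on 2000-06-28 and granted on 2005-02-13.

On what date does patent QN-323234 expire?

2023-02-13

(a) grant + 18 years → 13 February 2023.
(b) filing + 20 years → 28 June 2020.
Later of the two: 13 February 2023.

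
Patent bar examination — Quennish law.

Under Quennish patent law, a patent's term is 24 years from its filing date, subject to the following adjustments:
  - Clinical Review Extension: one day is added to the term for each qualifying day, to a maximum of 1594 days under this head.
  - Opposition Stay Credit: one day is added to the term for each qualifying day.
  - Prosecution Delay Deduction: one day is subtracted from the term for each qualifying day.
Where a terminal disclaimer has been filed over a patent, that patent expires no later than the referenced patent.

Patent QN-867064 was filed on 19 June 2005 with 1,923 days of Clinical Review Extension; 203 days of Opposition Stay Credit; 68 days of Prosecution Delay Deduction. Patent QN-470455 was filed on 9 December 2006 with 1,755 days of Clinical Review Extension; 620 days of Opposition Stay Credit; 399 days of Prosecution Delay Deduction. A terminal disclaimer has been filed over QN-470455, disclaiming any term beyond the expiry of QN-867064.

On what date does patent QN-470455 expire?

2034-03-14

Natural term of QN-470455:
  Base: filing + 24 years → 9 December 2030.
  Clinical Review Extension: 1755 days claimed exceeds the 1594-day cap, so +1594 days → 21 April 2035.
  Opposition Stay Credit: +620 days → 31 December 2036.
  Prosecution Delay Deduction: −399 days → 28 November 2035.
Expiry of referenced patent QN-867064:
  Base: filing + 24 years → 19 June 2029.
  Clinical Review Extension: 1923 days claimed exceeds the 1594-day cap, so +1594 days → 30 October 2033.
  Opposition Stay Credit: +203 days → 21 May 2034.
  Prosecution Delay Deduction: −68 days → 14 March 2034.
Terminal disclaimer: QN-470455 expires on the earlier of 28 November 2035 and 14 March 2034.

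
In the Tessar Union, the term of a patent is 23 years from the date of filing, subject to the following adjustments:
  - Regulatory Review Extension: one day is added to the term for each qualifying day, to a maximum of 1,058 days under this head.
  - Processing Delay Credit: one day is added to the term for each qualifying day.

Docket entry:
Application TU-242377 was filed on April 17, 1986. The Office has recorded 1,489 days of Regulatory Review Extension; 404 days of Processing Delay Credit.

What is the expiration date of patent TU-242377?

2013-04-18

Base term: filing date + 23 years → 17 April 2009.
Regulatory Review Extension: 1489 days claimed exceeds the 1058-day cap, so +1058 days → 10 March 2012.
Processing Delay Credit: +404 days → 18 April 2013.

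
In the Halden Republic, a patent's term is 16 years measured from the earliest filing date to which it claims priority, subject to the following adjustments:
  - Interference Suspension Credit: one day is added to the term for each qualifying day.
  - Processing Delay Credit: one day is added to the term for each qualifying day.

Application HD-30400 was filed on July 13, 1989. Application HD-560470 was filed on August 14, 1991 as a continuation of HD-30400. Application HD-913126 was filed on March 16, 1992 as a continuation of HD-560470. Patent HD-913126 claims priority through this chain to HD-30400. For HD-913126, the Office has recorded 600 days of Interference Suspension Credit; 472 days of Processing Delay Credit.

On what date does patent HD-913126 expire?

June 19, 2008

Earliest priority filing: 13 July 1989.
Base term: 13 July 1989 + 16 years → 13 July 2005.
Interference Suspension Credit: +600 days → 5 March 2007.
Processing Delay Credit: +472 days → 19 June 2008.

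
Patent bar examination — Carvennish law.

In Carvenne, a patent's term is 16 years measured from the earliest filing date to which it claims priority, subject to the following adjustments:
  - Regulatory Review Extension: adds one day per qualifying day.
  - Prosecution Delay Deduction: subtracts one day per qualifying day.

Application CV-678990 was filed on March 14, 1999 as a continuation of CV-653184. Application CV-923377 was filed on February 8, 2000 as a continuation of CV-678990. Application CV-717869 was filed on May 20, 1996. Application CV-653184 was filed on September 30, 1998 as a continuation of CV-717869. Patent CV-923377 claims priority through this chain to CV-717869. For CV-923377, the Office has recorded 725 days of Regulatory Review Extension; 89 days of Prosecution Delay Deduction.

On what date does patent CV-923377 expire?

Earliest priority filing: 20 May 1996.
Base term: 20 May 1996 + 16 years → 20 May 2012.
Regulatory Review Extension: +725 days → 15 May 2014.
Prosecution Delay Deduction: −89 days → 15 February 2014.

February 15, 2014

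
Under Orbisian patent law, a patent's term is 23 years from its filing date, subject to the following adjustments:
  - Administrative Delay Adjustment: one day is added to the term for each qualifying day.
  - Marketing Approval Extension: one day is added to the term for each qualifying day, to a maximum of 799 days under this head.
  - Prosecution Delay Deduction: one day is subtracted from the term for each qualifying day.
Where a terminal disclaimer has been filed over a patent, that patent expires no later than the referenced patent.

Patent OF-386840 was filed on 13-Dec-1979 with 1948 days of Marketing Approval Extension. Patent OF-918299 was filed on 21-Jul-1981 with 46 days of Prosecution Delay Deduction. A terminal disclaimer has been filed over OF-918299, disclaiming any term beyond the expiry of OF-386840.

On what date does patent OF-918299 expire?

2004-06-05

Natural term of OF-918299:
  Base: filing + 23 years → 21 July 2004.
  Prosecution Delay Deduction: −46 days → 5 June 2004.
Expiry of referenced patent OF-386840:
  Base: filing + 23 years → 13 December 2002.
  Marketing Approval Extension: 1948 days claimed exceeds the 799-day cap, so +799 days → 19 February 2005.
Terminal disclaimer: OF-918299 expires on the earlier of 5 June 2004 and 19 February 2005.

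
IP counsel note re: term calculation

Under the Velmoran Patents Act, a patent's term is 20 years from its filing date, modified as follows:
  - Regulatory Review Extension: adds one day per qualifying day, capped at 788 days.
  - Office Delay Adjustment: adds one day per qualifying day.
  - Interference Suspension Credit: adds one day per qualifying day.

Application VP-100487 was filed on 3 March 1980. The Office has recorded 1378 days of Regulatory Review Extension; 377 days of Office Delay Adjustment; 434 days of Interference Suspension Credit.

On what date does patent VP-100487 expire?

Base term: filing date + 20 years → 3 March 2000.
Regulatory Review Extension: 1378 days claimed exceeds the 788-day cap, so +788 days → 30 April 2002.
Office Delay Adjustment: +377 days → 12 May 2003.
Interference Suspension Credit: +434 days → 19 July 2004.

July 19, 2004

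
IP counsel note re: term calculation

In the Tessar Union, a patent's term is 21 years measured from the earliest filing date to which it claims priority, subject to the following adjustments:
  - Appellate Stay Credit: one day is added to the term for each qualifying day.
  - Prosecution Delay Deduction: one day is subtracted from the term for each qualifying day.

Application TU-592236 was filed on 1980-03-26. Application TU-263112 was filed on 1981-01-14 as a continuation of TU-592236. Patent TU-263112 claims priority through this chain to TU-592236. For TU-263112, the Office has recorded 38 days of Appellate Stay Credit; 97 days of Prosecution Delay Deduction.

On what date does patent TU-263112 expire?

Earliest priority filing: 26 March 1980.
Base term: 26 March 1980 + 21 years → 26 March 2001.
Appellate Stay Credit: +38 days → 3 May 2001.
Prosecution Delay Deduction: −97 days → 26 January 2001.

January 26, 2001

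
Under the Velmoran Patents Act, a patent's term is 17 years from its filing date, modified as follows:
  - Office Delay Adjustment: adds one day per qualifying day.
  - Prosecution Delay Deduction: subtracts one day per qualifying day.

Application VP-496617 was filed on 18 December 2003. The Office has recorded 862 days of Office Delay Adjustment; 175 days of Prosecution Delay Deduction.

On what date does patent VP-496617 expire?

November 5, 2022

Base term: filing date + 17 years → 18 December 2020.
Office Delay Adjustment: +862 days → 29 April 2023.
Prosecution Delay Deduction: −175 days → 5 November 2022.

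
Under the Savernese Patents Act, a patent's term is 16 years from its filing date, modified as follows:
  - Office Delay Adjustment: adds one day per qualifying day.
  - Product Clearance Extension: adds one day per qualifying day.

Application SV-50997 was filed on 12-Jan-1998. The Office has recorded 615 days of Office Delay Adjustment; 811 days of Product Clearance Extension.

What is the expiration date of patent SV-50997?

2017-12-08

Base term: filing date + 16 years → 12 January 2014.
Office Delay Adjustment: +615 days → 19 September 2015.
Product Clearance Extension: +811 days → 8 December 2017.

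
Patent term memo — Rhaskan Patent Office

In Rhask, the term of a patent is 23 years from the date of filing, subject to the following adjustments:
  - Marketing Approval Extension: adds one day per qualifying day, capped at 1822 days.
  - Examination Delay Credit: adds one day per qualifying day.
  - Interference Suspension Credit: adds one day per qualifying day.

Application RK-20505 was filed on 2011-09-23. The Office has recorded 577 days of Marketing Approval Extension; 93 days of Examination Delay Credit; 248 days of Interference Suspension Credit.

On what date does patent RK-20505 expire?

Base term: filing date + 23 years → 23 September 2034.
Marketing Approval Extension: 577 days (within the 1822-day cap) → +577 days → 22 April 2036.
Examination Delay Credit: +93 days → 24 July 2036.
Interference Suspension Credit: +248 days → 29 March 2037.

2037-03-29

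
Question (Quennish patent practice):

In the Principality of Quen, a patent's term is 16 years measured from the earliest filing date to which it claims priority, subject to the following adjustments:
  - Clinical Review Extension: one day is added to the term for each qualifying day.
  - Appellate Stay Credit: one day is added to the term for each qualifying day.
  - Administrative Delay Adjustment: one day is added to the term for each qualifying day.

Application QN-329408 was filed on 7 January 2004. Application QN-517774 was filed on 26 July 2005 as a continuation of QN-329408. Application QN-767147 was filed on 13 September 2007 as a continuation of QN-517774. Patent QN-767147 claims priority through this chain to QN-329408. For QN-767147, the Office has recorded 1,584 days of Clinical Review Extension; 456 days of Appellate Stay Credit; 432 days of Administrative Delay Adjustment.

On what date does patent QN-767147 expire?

Earliest priority filing: 7 January 2004.
Base term: 7 January 2004 + 16 years → 7 January 2020.
Clinical Review Extension: +1584 days → 9 May 2024.
Appellate Stay Credit: +456 days → 8 August 2025.
Administrative Delay Adjustment: +432 days → 14 October 2026.

October 14, 2026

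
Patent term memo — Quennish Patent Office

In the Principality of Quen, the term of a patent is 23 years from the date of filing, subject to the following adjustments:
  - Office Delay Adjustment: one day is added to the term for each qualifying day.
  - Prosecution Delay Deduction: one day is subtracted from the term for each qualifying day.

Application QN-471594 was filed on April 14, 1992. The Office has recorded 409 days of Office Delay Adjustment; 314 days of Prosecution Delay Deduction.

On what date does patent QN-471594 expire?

2015-07-18

Base term: filing date + 23 years → 14 April 2015.
Office Delay Adjustment: +409 days → 27 May 2016.
Prosecution Delay Deduction: −314 days → 18 July 2015.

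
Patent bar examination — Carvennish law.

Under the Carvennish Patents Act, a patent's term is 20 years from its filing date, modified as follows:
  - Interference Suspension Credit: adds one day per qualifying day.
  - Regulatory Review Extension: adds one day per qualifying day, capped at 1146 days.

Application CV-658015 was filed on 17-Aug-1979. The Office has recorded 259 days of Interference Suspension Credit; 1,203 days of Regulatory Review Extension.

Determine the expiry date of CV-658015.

Base term: filing date + 20 years → 17 August 1999.
Interference Suspension Credit: +259 days → 2 May 2000.
Regulatory Review Extension: 1203 days claimed exceeds the 1146-day cap, so +1146 days → 22 June 2003.

June 22, 2003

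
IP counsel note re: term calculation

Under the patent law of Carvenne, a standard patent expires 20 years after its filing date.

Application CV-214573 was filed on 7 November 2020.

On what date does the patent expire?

Filing date + 20 years → 7 November 2040.

2040-11-07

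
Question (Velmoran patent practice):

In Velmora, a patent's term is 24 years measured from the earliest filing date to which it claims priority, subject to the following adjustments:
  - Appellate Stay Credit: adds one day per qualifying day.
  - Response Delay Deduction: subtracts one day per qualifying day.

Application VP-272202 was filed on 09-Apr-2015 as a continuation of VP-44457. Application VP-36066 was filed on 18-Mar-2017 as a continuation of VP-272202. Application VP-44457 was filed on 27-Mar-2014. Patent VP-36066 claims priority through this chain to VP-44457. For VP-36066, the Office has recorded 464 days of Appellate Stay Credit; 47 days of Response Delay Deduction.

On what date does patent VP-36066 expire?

Earliest priority filing: 27 March 2014.
Base term: 27 March 2014 + 24 years → 27 March 2038.
Appellate Stay Credit: +464 days → 4 July 2039.
Response Delay Deduction: −47 days → 18 May 2039.

2039-05-18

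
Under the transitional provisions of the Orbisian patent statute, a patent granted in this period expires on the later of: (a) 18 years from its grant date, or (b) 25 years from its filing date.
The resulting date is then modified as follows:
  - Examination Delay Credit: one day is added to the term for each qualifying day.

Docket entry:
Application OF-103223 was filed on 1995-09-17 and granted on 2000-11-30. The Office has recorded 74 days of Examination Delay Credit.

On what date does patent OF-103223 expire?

November 30, 2020

(a) grant + 18 years → 30 November 2018.
(b) filing + 25 years → 17 September 2020.
Later of the two: 17 September 2020.
Examination Delay Credit: +74 days → 30 November 2020.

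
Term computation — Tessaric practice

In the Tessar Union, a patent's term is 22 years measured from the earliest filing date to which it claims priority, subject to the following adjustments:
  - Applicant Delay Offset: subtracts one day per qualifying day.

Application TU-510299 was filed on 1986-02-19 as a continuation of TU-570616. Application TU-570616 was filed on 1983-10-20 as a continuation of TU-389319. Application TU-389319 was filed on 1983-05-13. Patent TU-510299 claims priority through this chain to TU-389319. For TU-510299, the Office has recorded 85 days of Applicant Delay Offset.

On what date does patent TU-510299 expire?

2005-02-17

Earliest priority filing: 13 May 1983.
Base term: 13 May 1983 + 22 years → 13 May 2005.
Applicant Delay Offset: −85 days → 17 February 2005.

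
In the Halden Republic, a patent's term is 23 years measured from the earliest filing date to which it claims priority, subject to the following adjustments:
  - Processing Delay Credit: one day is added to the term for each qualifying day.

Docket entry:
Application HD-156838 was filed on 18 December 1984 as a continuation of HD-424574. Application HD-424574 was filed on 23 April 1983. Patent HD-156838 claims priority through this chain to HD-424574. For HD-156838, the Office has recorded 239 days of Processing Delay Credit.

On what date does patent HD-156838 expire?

December 18, 2006

Earliest priority filing: 23 April 1983.
Base term: 23 April 1983 + 23 years → 23 April 2006.
Processing Delay Credit: +239 days → 18 December 2006.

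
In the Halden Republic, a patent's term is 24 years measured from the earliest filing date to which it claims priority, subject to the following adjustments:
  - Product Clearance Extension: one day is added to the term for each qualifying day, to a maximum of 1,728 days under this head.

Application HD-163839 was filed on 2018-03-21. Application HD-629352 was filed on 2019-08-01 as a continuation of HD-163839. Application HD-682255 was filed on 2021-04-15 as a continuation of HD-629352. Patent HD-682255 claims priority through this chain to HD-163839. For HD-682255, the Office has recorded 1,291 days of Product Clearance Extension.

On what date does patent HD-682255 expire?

2045-10-02

Earliest priority filing: 21 March 2018.
Base term: 21 March 2018 + 24 years → 21 March 2042.
Product Clearance Extension: 1291 days (within the 1728-day cap) → +1291 days → 2 October 2045.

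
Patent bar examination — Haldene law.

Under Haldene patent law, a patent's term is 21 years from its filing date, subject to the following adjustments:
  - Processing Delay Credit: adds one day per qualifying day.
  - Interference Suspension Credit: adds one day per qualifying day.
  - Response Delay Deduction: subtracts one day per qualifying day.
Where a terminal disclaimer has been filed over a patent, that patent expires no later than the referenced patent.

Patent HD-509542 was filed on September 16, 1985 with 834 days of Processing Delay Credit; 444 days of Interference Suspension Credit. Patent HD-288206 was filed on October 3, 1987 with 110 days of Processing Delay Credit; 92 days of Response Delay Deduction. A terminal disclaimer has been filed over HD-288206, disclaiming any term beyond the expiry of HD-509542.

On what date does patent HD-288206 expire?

October 21, 2008

Natural term of HD-288206:
  Base: filing + 21 years → 3 October 2008.
  Processing Delay Credit: +110 days → 21 January 2009.
  Response Delay Deduction: −92 days → 21 October 2008.
Expiry of referenced patent HD-509542:
  Base: filing + 21 years → 16 September 2006.
  Processing Delay Credit: +834 days → 28 December 2008.
  Interference Suspension Credit: +444 days → 17 March 2010.
Terminal disclaimer: HD-288206 expires on the earlier of 21 October 2008 and 17 March 2010.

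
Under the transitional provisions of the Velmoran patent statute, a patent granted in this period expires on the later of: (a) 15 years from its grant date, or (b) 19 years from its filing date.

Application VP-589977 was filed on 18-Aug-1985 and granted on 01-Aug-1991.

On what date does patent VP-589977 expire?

(a) grant + 15 years → 1 August 2006.
(b) filing + 19 years → 18 August 2004.
Later of the two: 1 August 2006.

August 1, 2006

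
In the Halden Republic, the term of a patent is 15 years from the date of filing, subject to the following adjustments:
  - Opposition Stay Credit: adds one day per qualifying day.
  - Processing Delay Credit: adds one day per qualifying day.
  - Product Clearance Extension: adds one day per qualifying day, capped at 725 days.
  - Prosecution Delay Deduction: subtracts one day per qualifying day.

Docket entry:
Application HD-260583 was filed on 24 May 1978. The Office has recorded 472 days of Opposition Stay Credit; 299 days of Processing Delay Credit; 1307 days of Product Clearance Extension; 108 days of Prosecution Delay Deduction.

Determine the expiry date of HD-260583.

Base term: filing date + 15 years → 24 May 1993.
Opposition Stay Credit: +472 days → 8 September 1994.
Processing Delay Credit: +299 days → 4 July 1995.
Product Clearance Extension: 1307 days claimed exceeds the 725-day cap, so +725 days → 28 June 1997.
Prosecution Delay Deduction: −108 days → 12 March 1997.

March 12, 1997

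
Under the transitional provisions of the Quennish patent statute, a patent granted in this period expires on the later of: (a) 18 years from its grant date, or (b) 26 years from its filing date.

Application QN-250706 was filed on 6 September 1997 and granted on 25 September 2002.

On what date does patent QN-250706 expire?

(a) grant + 18 years → 25 September 2020.
(b) filing + 26 years → 6 September 2023.
Later of the two: 6 September 2023.

September 6, 2023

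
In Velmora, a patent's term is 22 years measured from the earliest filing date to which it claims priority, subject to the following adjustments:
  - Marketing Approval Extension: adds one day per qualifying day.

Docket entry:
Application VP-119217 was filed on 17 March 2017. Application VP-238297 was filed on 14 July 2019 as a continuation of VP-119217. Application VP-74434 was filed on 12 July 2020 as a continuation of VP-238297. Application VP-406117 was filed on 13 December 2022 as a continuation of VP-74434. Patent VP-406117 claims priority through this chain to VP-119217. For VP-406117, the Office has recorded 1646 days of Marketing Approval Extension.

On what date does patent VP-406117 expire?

September 18, 2043

Earliest priority filing: 17 March 2017.
Base term: 17 March 2017 + 22 years → 17 March 2039.
Marketing Approval Extension: +1646 days → 18 September 2043.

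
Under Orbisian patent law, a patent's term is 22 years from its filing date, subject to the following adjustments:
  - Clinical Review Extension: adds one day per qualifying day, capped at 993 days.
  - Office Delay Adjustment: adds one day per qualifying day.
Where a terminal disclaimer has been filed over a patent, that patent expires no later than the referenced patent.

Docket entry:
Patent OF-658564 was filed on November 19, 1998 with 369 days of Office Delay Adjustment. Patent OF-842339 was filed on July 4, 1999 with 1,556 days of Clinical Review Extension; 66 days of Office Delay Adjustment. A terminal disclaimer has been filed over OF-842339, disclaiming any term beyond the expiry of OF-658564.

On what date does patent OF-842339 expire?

Natural term of OF-842339:
  Base: filing + 22 years → 4 July 2021.
  Clinical Review Extension: 1556 days claimed exceeds the 993-day cap, so +993 days → 23 March 2024.
  Office Delay Adjustment: +66 days → 28 May 2024.
Expiry of referenced patent OF-658564:
  Base: filing + 22 years → 19 November 2020.
  Office Delay Adjustment: +369 days → 23 November 2021.
Terminal disclaimer: OF-842339 expires on the earlier of 28 May 2024 and 23 November 2021.

November 23, 2021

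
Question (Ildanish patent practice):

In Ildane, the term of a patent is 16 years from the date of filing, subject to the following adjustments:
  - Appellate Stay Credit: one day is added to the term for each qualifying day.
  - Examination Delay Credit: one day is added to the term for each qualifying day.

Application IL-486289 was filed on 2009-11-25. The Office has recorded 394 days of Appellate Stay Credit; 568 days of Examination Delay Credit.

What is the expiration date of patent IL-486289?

July 14, 2028

Base term: filing date + 16 years → 25 November 2025.
Appellate Stay Credit: +394 days → 24 December 2026.
Examination Delay Credit: +568 days → 14 July 2028.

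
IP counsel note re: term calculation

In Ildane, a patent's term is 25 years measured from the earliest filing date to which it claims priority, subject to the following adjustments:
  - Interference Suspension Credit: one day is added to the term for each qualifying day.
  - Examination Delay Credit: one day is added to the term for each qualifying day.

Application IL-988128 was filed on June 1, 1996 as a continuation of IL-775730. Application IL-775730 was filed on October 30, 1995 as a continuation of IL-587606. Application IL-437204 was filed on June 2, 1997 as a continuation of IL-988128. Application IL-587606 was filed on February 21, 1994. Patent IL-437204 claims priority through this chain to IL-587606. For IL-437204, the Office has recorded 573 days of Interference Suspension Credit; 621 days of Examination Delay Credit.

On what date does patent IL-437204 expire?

Earliest priority filing: 21 February 1994.
Base term: 21 February 1994 + 25 years → 21 February 2019.
Interference Suspension Credit: +573 days → 16 September 2020.
Examination Delay Credit: +621 days → 30 May 2022.

May 30, 2022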